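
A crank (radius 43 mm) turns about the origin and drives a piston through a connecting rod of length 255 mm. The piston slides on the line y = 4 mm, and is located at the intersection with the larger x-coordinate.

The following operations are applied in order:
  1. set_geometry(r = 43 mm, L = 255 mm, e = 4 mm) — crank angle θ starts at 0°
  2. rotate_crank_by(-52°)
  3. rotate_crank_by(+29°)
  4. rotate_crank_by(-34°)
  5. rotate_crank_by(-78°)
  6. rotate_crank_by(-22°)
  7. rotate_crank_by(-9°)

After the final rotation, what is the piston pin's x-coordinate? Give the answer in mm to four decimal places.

212.8702

set_geometry: r = 43 mm, L = 255 mm, e = 4 mm; θ ← 0°
rotate_crank_by(-52°): θ ← 0° -52° = -52°
rotate_crank_by(+29°): θ ← -52° +29° = -23°
rotate_crank_by(-34°): θ ← -23° -34° = -57°
rotate_crank_by(-78°): θ ← -57° -78° = -135°
rotate_crank_by(-22°): θ ← -135° -22° = -157°
rotate_crank_by(-9°): θ ← -157° -9° = -166°
crank pin P = (r cos θ, r sin θ) = (-41.722716, -10.402642)
h = r sin θ − e = -10.402642 − 4 = -14.402642
x = r cos θ + √(L² − h²) = -41.722716 + √(65025.0 − 207.4361) = -41.722716 + 254.592938 = 212.870221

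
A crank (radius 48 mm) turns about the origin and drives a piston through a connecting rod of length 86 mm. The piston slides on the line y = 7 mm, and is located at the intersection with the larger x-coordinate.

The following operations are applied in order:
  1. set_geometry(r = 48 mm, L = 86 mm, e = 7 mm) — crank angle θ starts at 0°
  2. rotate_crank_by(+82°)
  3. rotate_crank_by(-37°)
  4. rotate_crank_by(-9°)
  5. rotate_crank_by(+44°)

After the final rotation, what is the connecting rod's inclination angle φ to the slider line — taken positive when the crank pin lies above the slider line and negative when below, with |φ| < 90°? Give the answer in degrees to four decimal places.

27.9217

set_geometry: r = 48 mm, L = 86 mm, e = 7 mm; θ ← 0°
rotate_crank_by(+82°): θ ← 0° +82° = 82°
rotate_crank_by(-37°): θ ← 82° -37° = 45°
rotate_crank_by(-9°): θ ← 45° -9° = 36°
rotate_crank_by(+44°): θ ← 36° +44° = 80°
crank pin P = (r cos θ, r sin θ) = (8.335113, 47.270772)
h = r sin θ − e = 47.270772 − 7 = 40.270772
sin φ = h / L = 40.270772 / 86 = 0.46826479
φ = arcsin(0.46826479) = 27.921719°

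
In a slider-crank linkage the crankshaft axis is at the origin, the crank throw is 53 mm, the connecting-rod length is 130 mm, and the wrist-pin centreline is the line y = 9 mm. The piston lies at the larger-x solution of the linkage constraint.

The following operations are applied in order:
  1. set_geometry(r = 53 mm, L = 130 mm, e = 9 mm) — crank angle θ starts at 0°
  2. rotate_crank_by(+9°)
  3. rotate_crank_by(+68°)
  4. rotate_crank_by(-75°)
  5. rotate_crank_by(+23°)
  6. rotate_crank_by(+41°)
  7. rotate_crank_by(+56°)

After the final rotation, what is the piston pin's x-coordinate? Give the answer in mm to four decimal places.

set_geometry: r = 53 mm, L = 130 mm, e = 9 mm; θ ← 0°
rotate_crank_by(+9°): θ ← 0° +9° = 9°
rotate_crank_by(+68°): θ ← 9° +68° = 77°
rotate_crank_by(-75°): θ ← 77° -75° = 2°
rotate_crank_by(+23°): θ ← 2° +23° = 25°
rotate_crank_by(+41°): θ ← 25° +41° = 66°
rotate_crank_by(+56°): θ ← 66° +56° = 122°
crank pin P = (r cos θ, r sin θ) = (-28.085721, 44.946549)
h = r sin θ − e = 44.946549 − 9 = 35.946549
x = r cos θ + √(L² − h²) = -28.085721 + √(16900.0 − 1292.1544) = -28.085721 + 124.931364 = 96.845643

96.8456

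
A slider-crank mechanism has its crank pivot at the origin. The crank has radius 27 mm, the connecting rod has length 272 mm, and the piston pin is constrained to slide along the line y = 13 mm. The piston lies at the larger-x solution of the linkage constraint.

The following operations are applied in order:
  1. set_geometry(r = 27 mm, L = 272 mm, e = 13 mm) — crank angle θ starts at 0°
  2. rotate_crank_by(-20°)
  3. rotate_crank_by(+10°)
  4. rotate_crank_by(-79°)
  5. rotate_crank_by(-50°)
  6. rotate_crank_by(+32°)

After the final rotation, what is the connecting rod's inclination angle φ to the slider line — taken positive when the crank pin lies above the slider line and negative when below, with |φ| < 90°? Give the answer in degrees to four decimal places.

-8.2054

set_geometry: r = 27 mm, L = 272 mm, e = 13 mm; θ ← 0°
rotate_crank_by(-20°): θ ← 0° -20° = -20°
rotate_crank_by(+10°): θ ← -20° +10° = -10°
rotate_crank_by(-79°): θ ← -10° -79° = -89°
rotate_crank_by(-50°): θ ← -89° -50° = -139°
rotate_crank_by(+32°): θ ← -139° +32° = -107°
crank pin P = (r cos θ, r sin θ) = (-7.894036, -25.820228)
h = r sin θ − e = -25.820228 − 13 = -38.820228
sin φ = h / L = -38.820228 / 272 = -0.14272143
φ = arcsin(-0.14272143) = -8.205354°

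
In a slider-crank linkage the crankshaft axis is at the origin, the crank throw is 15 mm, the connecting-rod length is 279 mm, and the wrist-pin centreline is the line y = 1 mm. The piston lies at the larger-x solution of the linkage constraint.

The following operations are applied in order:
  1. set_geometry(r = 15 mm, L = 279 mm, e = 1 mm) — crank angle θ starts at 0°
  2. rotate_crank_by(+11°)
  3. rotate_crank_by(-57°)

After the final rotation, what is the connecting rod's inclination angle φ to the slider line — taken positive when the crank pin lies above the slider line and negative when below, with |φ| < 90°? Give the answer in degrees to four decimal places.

set_geometry: r = 15 mm, L = 279 mm, e = 1 mm; θ ← 0°
rotate_crank_by(+11°): θ ← 0° +11° = 11°
rotate_crank_by(-57°): θ ← 11° -57° = -46°
crank pin P = (r cos θ, r sin θ) = (10.419876, -10.790097)
h = r sin θ − e = -10.790097 − 1 = -11.790097
sin φ = h / L = -11.790097 / 279 = -0.04225841
φ = arcsin(-0.04225841) = -2.421950°

-2.4219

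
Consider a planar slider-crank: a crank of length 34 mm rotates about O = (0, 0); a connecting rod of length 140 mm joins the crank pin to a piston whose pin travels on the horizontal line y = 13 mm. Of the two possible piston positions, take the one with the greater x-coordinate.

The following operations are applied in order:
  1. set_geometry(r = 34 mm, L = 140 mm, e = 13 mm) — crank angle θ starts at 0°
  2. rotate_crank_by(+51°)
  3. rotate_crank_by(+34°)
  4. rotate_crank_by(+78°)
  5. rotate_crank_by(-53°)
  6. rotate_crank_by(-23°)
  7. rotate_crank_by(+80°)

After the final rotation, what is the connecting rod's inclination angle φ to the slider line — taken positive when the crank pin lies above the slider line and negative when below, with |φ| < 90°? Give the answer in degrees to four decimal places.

-2.1907

set_geometry: r = 34 mm, L = 140 mm, e = 13 mm; θ ← 0°
rotate_crank_by(+51°): θ ← 0° +51° = 51°
rotate_crank_by(+34°): θ ← 51° +34° = 85°
rotate_crank_by(+78°): θ ← 85° +78° = 163°
rotate_crank_by(-53°): θ ← 163° -53° = 110°
rotate_crank_by(-23°): θ ← 110° -23° = 87°
rotate_crank_by(+80°): θ ← 87° +80° = 167°
crank pin P = (r cos θ, r sin θ) = (-33.128582, 7.648336)
h = r sin θ − e = 7.648336 − 13 = -5.351664
sin φ = h / L = -5.351664 / 140 = -0.03822617
φ = arcsin(-0.03822617) = -2.190732°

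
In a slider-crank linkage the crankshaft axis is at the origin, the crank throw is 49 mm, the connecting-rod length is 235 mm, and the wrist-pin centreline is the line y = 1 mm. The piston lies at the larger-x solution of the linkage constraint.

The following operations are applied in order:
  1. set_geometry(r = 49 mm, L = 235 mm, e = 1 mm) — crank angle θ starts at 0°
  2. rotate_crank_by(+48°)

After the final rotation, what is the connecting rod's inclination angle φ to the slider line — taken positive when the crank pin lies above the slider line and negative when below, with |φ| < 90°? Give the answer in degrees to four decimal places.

set_geometry: r = 49 mm, L = 235 mm, e = 1 mm; θ ← 0°
rotate_crank_by(+48°): θ ← 0° +48° = 48°
crank pin P = (r cos θ, r sin θ) = (32.787400, 36.414096)
h = r sin θ − e = 36.414096 − 1 = 35.414096
sin φ = h / L = 35.414096 / 235 = 0.15069828
φ = arcsin(0.15069828) = 8.667395°

8.6674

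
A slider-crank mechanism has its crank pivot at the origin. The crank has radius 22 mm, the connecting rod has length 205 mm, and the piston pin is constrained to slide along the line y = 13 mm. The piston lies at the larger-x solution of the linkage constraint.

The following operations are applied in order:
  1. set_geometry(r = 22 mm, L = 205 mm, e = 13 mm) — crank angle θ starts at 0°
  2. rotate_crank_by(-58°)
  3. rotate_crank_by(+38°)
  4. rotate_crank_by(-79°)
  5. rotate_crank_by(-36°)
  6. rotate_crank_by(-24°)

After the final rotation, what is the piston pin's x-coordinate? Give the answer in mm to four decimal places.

183.3947

set_geometry: r = 22 mm, L = 205 mm, e = 13 mm; θ ← 0°
rotate_crank_by(-58°): θ ← 0° -58° = -58°
rotate_crank_by(+38°): θ ← -58° +38° = -20°
rotate_crank_by(-79°): θ ← -20° -79° = -99°
rotate_crank_by(-36°): θ ← -99° -36° = -135°
rotate_crank_by(-24°): θ ← -135° -24° = -159°
crank pin P = (r cos θ, r sin θ) = (-20.538769, -7.884095)
h = r sin θ − e = -7.884095 − 13 = -20.884095
x = r cos θ + √(L² − h²) = -20.538769 + √(42025.0 − 436.1454) = -20.538769 + 203.933456 = 183.394687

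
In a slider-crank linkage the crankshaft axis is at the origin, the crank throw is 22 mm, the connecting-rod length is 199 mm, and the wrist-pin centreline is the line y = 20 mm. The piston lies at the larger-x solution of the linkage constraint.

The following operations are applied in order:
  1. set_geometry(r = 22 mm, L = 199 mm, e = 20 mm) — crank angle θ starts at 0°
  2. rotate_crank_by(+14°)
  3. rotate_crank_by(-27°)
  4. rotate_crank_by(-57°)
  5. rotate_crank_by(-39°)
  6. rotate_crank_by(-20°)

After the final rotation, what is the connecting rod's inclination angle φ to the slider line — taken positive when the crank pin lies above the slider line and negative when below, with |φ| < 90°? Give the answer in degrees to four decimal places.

-10.7438

set_geometry: r = 22 mm, L = 199 mm, e = 20 mm; θ ← 0°
rotate_crank_by(+14°): θ ← 0° +14° = 14°
rotate_crank_by(-27°): θ ← 14° -27° = -13°
rotate_crank_by(-57°): θ ← -13° -57° = -70°
rotate_crank_by(-39°): θ ← -70° -39° = -109°
rotate_crank_by(-20°): θ ← -109° -20° = -129°
crank pin P = (r cos θ, r sin θ) = (-13.845049, -17.097211)
h = r sin θ − e = -17.097211 − 20 = -37.097211
sin φ = h / L = -37.097211 / 199 = -0.18641815
φ = arcsin(-0.18641815) = -10.743825°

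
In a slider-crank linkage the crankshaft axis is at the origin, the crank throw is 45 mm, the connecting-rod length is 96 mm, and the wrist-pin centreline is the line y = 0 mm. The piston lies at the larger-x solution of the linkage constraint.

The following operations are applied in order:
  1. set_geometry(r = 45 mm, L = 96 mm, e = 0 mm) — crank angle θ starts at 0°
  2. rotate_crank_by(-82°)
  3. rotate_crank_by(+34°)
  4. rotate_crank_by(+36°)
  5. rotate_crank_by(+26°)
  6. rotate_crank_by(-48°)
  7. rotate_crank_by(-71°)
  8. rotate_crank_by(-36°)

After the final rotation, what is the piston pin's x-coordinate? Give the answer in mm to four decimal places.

set_geometry: r = 45 mm, L = 96 mm, e = 0 mm; θ ← 0°
rotate_crank_by(-82°): θ ← 0° -82° = -82°
rotate_crank_by(+34°): θ ← -82° +34° = -48°
rotate_crank_by(+36°): θ ← -48° +36° = -12°
rotate_crank_by(+26°): θ ← -12° +26° = 14°
rotate_crank_by(-48°): θ ← 14° -48° = -34°
rotate_crank_by(-71°): θ ← -34° -71° = -105°
rotate_crank_by(-36°): θ ← -105° -36° = -141°
crank pin P = (r cos θ, r sin θ) = (-34.971568, -28.319418)
h = r sin θ − e = -28.319418 − 0 = -28.319418
x = r cos θ + √(L² − h²) = -34.971568 + √(9216.0 − 801.9894) = -34.971568 + 91.727916 = 56.756348

56.7563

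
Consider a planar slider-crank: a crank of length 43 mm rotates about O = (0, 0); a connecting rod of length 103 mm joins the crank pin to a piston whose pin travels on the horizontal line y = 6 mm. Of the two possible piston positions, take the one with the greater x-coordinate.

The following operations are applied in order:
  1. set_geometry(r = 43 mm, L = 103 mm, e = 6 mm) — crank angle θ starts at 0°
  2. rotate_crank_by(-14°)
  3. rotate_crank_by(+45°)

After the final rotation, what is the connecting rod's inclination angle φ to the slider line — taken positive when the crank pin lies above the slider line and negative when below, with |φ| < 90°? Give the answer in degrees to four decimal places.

set_geometry: r = 43 mm, L = 103 mm, e = 6 mm; θ ← 0°
rotate_crank_by(-14°): θ ← 0° -14° = -14°
rotate_crank_by(+45°): θ ← -14° +45° = 31°
crank pin P = (r cos θ, r sin θ) = (36.858194, 22.146637)
h = r sin θ − e = 22.146637 − 6 = 16.146637
sin φ = h / L = 16.146637 / 103 = 0.15676347
φ = arcsin(0.15676347) = 9.019086°

9.0191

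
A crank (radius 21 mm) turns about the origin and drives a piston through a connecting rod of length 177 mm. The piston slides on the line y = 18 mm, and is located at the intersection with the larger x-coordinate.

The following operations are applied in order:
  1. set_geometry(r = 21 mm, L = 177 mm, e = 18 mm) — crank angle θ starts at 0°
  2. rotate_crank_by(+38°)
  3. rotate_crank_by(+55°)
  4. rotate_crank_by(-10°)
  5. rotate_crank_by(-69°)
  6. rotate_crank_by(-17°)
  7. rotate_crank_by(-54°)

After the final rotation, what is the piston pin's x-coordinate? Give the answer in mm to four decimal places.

184.8179

set_geometry: r = 21 mm, L = 177 mm, e = 18 mm; θ ← 0°
rotate_crank_by(+38°): θ ← 0° +38° = 38°
rotate_crank_by(+55°): θ ← 38° +55° = 93°
rotate_crank_by(-10°): θ ← 93° -10° = 83°
rotate_crank_by(-69°): θ ← 83° -69° = 14°
rotate_crank_by(-17°): θ ← 14° -17° = -3°
rotate_crank_by(-54°): θ ← -3° -54° = -57°
crank pin P = (r cos θ, r sin θ) = (11.437420, -17.612082)
h = r sin θ − e = -17.612082 − 18 = -35.612082
x = r cos θ + √(L² − h²) = 11.437420 + √(31329.0 − 1268.2204) = 11.437420 + 173.380448 = 184.817867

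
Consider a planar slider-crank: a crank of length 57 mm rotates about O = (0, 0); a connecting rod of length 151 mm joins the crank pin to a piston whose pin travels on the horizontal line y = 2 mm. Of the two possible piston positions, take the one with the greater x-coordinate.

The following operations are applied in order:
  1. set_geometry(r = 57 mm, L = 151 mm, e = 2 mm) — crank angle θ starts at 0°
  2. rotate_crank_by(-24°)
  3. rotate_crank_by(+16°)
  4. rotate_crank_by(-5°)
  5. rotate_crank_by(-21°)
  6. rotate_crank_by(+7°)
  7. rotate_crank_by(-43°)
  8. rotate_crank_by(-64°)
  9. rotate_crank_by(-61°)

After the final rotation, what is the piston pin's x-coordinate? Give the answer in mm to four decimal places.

set_geometry: r = 57 mm, L = 151 mm, e = 2 mm; θ ← 0°
rotate_crank_by(-24°): θ ← 0° -24° = -24°
rotate_crank_by(+16°): θ ← -24° +16° = -8°
rotate_crank_by(-5°): θ ← -8° -5° = -13°
rotate_crank_by(-21°): θ ← -13° -21° = -34°
rotate_crank_by(+7°): θ ← -34° +7° = -27°
rotate_crank_by(-43°): θ ← -27° -43° = -70°
rotate_crank_by(-64°): θ ← -70° -64° = -134°
rotate_crank_by(-61°): θ ← -134° -61° = -195°
crank pin P = (r cos θ, r sin θ) = (-55.057772, 14.752686)
h = r sin θ − e = 14.752686 − 2 = 12.752686
x = r cos θ + √(L² − h²) = -55.057772 + √(22801.0 − 162.6310) = -55.057772 + 150.460523 = 95.402751

95.4028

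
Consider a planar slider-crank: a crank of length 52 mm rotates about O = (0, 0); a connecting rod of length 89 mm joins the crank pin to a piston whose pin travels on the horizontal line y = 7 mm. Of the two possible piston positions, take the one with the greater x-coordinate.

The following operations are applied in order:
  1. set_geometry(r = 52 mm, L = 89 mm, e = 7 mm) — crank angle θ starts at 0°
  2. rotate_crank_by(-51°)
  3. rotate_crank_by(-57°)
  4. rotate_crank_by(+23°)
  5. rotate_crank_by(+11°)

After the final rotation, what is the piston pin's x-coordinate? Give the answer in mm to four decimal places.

set_geometry: r = 52 mm, L = 89 mm, e = 7 mm; θ ← 0°
rotate_crank_by(-51°): θ ← 0° -51° = -51°
rotate_crank_by(-57°): θ ← -51° -57° = -108°
rotate_crank_by(+23°): θ ← -108° +23° = -85°
rotate_crank_by(+11°): θ ← -85° +11° = -74°
crank pin P = (r cos θ, r sin θ) = (14.333143, -49.985608)
h = r sin θ − e = -49.985608 − 7 = -56.985608
x = r cos θ + √(L² − h²) = 14.333143 + √(7921.0 − 3247.3595) = 14.333143 + 68.364029 = 82.697171

82.6972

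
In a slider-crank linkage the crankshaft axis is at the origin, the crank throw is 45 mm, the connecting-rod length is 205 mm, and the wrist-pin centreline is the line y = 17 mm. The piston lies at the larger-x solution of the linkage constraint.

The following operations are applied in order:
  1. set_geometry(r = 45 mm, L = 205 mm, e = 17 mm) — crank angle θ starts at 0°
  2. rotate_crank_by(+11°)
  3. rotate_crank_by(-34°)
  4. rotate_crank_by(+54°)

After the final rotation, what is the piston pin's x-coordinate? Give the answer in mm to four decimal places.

243.4795

set_geometry: r = 45 mm, L = 205 mm, e = 17 mm; θ ← 0°
rotate_crank_by(+11°): θ ← 0° +11° = 11°
rotate_crank_by(-34°): θ ← 11° -34° = -23°
rotate_crank_by(+54°): θ ← -23° +54° = 31°
crank pin P = (r cos θ, r sin θ) = (38.572529, 23.176713)
h = r sin θ − e = 23.176713 − 17 = 6.176713
x = r cos θ + √(L² − h²) = 38.572529 + √(42025.0 − 38.1518) = 38.572529 + 204.906926 = 243.479454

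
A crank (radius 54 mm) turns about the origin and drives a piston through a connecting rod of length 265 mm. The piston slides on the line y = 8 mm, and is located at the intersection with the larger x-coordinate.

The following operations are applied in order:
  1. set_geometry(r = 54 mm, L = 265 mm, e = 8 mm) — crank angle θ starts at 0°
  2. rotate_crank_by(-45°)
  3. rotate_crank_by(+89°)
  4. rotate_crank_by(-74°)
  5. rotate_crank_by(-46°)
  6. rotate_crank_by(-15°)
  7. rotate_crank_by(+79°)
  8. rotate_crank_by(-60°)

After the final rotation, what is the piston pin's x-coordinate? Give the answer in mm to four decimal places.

set_geometry: r = 54 mm, L = 265 mm, e = 8 mm; θ ← 0°
rotate_crank_by(-45°): θ ← 0° -45° = -45°
rotate_crank_by(+89°): θ ← -45° +89° = 44°
rotate_crank_by(-74°): θ ← 44° -74° = -30°
rotate_crank_by(-46°): θ ← -30° -46° = -76°
rotate_crank_by(-15°): θ ← -76° -15° = -91°
rotate_crank_by(+79°): θ ← -91° +79° = -12°
rotate_crank_by(-60°): θ ← -12° -60° = -72°
crank pin P = (r cos θ, r sin θ) = (16.686918, -51.357052)
h = r sin θ − e = -51.357052 − 8 = -59.357052
x = r cos θ + √(L² − h²) = 16.686918 + √(70225.0 − 3523.2596) = 16.686918 + 258.266801 = 274.953718

274.9537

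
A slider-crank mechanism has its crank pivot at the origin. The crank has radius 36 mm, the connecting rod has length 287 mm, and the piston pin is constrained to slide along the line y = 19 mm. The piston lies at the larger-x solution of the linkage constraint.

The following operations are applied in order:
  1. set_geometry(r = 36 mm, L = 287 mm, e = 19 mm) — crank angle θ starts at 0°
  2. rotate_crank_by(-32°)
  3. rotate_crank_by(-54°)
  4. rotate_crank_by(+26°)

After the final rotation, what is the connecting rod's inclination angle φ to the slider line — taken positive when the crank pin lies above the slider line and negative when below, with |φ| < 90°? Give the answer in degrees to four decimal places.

set_geometry: r = 36 mm, L = 287 mm, e = 19 mm; θ ← 0°
rotate_crank_by(-32°): θ ← 0° -32° = -32°
rotate_crank_by(-54°): θ ← -32° -54° = -86°
rotate_crank_by(+26°): θ ← -86° +26° = -60°
crank pin P = (r cos θ, r sin θ) = (18.000000, -31.176915)
h = r sin θ − e = -31.176915 − 19 = -50.176915
sin φ = h / L = -50.176915 / 287 = -0.17483245
φ = arcsin(-0.17483245) = -10.068908°

-10.0689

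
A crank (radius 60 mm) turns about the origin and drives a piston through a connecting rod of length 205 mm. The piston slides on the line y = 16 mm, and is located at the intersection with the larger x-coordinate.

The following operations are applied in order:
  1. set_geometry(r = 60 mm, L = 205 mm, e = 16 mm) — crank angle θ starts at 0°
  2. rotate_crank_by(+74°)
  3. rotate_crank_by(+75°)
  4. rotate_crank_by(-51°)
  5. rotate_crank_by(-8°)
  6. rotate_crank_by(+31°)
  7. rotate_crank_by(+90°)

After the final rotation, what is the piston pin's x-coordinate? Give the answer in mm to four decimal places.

148.1324

set_geometry: r = 60 mm, L = 205 mm, e = 16 mm; θ ← 0°
rotate_crank_by(+74°): θ ← 0° +74° = 74°
rotate_crank_by(+75°): θ ← 74° +75° = 149°
rotate_crank_by(-51°): θ ← 149° -51° = 98°
rotate_crank_by(-8°): θ ← 98° -8° = 90°
rotate_crank_by(+31°): θ ← 90° +31° = 121°
rotate_crank_by(+90°): θ ← 121° +90° = 211°
crank pin P = (r cos θ, r sin θ) = (-51.430038, -30.902284)
h = r sin θ − e = -30.902284 − 16 = -46.902284
x = r cos θ + √(L² − h²) = -51.430038 + √(42025.0 − 2199.8243) = -51.430038 + 199.562461 = 148.132423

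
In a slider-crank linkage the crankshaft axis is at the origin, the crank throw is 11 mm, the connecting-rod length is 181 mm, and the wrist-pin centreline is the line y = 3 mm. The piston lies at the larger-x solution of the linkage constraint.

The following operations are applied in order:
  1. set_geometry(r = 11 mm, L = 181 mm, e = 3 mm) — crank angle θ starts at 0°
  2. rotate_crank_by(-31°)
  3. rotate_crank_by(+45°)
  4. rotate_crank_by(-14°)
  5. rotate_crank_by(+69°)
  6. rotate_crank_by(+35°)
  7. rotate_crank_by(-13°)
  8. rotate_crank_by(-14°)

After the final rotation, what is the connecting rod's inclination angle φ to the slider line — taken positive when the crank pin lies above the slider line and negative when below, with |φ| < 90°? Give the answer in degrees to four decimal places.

set_geometry: r = 11 mm, L = 181 mm, e = 3 mm; θ ← 0°
rotate_crank_by(-31°): θ ← 0° -31° = -31°
rotate_crank_by(+45°): θ ← -31° +45° = 14°
rotate_crank_by(-14°): θ ← 14° -14° = 0°
rotate_crank_by(+69°): θ ← 0° +69° = 69°
rotate_crank_by(+35°): θ ← 69° +35° = 104°
rotate_crank_by(-13°): θ ← 104° -13° = 91°
rotate_crank_by(-14°): θ ← 91° -14° = 77°
crank pin P = (r cos θ, r sin θ) = (2.474462, 10.718071)
h = r sin θ − e = 10.718071 − 3 = 7.718071
sin φ = h / L = 7.718071 / 181 = 0.04264127
φ = arcsin(0.04264127) = 2.443906°

2.4439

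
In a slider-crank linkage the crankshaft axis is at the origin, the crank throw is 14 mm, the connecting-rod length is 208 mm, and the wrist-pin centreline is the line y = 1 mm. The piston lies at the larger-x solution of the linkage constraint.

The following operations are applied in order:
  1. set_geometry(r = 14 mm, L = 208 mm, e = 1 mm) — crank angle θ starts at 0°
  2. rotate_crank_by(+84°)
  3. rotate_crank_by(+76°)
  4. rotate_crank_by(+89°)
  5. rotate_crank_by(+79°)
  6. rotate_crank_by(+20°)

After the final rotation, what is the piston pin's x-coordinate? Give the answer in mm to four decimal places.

set_geometry: r = 14 mm, L = 208 mm, e = 1 mm; θ ← 0°
rotate_crank_by(+84°): θ ← 0° +84° = 84°
rotate_crank_by(+76°): θ ← 84° +76° = 160°
rotate_crank_by(+89°): θ ← 160° +89° = 249°
rotate_crank_by(+79°): θ ← 249° +79° = 328°
rotate_crank_by(+20°): θ ← 328° +20° = 348°
crank pin P = (r cos θ, r sin θ) = (13.694066, -2.910764)
h = r sin θ − e = -2.910764 − 1 = -3.910764
x = r cos θ + √(L² − h²) = 13.694066 + √(43264.0 − 15.2941) = 13.694066 + 207.963232 = 221.657299

221.6573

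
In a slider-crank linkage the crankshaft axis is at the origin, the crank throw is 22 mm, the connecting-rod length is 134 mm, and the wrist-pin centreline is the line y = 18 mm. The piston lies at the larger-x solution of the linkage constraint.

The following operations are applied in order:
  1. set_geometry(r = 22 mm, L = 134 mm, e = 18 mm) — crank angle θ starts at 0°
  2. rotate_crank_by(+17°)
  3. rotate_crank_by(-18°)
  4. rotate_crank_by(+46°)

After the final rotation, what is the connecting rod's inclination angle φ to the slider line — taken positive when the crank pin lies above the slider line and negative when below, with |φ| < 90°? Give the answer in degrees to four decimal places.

set_geometry: r = 22 mm, L = 134 mm, e = 18 mm; θ ← 0°
rotate_crank_by(+17°): θ ← 0° +17° = 17°
rotate_crank_by(-18°): θ ← 17° -18° = -1°
rotate_crank_by(+46°): θ ← -1° +46° = 45°
crank pin P = (r cos θ, r sin θ) = (15.556349, 15.556349)
h = r sin θ − e = 15.556349 − 18 = -2.443651
sin φ = h / L = -2.443651 / 134 = -0.01823620
φ = arcsin(-0.01823620) = -1.044915°

-1.0449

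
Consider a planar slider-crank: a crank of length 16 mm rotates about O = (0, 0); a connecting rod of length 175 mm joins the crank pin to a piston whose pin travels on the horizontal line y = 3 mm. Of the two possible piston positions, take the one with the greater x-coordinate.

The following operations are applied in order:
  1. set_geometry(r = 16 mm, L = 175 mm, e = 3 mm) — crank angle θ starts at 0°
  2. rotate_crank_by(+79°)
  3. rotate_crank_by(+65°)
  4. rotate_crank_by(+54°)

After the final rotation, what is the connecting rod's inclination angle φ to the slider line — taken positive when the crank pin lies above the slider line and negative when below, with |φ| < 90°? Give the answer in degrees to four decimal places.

set_geometry: r = 16 mm, L = 175 mm, e = 3 mm; θ ← 0°
rotate_crank_by(+79°): θ ← 0° +79° = 79°
rotate_crank_by(+65°): θ ← 79° +65° = 144°
rotate_crank_by(+54°): θ ← 144° +54° = 198°
crank pin P = (r cos θ, r sin θ) = (-15.216904, -4.944272)
h = r sin θ − e = -4.944272 − 3 = -7.944272
sin φ = h / L = -7.944272 / 175 = -0.04539584
φ = arcsin(-0.04539584) = -2.601884°

-2.6019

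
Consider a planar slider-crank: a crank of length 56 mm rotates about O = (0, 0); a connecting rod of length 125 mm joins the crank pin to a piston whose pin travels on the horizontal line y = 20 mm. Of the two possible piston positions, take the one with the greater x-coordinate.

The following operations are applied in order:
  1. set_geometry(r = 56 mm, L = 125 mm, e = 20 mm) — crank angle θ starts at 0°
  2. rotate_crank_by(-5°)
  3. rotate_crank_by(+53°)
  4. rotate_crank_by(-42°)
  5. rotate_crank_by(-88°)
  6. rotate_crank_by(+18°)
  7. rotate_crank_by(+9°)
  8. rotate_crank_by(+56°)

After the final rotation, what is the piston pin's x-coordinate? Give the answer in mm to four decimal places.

179.5355

set_geometry: r = 56 mm, L = 125 mm, e = 20 mm; θ ← 0°
rotate_crank_by(-5°): θ ← 0° -5° = -5°
rotate_crank_by(+53°): θ ← -5° +53° = 48°
rotate_crank_by(-42°): θ ← 48° -42° = 6°
rotate_crank_by(-88°): θ ← 6° -88° = -82°
rotate_crank_by(+18°): θ ← -82° +18° = -64°
rotate_crank_by(+9°): θ ← -64° +9° = -55°
rotate_crank_by(+56°): θ ← -55° +56° = 1°
crank pin P = (r cos θ, r sin θ) = (55.991471, 0.977335)
h = r sin θ − e = 0.977335 − 20 = -19.022665
x = r cos θ + √(L² − h²) = 55.991471 + √(15625.0 − 361.8618) = 55.991471 + 123.544074 = 179.535545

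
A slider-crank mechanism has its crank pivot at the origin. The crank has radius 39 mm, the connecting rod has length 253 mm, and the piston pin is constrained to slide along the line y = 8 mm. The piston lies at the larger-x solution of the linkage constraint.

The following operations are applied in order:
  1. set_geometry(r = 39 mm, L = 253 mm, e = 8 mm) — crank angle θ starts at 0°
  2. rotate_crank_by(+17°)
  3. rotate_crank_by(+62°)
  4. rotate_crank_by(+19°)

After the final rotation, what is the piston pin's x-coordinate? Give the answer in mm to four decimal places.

set_geometry: r = 39 mm, L = 253 mm, e = 8 mm; θ ← 0°
rotate_crank_by(+17°): θ ← 0° +17° = 17°
rotate_crank_by(+62°): θ ← 17° +62° = 79°
rotate_crank_by(+19°): θ ← 79° +19° = 98°
crank pin P = (r cos θ, r sin θ) = (-5.427751, 38.620455)
h = r sin θ − e = 38.620455 − 8 = 30.620455
x = r cos θ + √(L² − h²) = -5.427751 + √(64009.0 − 937.6122) = -5.427751 + 251.140176 = 245.712425

245.7124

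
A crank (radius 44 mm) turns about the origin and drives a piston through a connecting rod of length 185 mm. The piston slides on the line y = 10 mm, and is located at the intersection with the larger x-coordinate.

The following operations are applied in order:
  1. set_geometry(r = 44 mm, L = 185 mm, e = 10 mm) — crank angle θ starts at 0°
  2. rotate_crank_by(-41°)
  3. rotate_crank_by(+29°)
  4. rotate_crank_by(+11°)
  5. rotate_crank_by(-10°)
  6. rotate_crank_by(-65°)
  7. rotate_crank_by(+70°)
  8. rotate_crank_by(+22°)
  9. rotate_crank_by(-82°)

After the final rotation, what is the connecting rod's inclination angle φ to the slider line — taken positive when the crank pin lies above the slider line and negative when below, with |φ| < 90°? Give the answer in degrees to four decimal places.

-15.7434

set_geometry: r = 44 mm, L = 185 mm, e = 10 mm; θ ← 0°
rotate_crank_by(-41°): θ ← 0° -41° = -41°
rotate_crank_by(+29°): θ ← -41° +29° = -12°
rotate_crank_by(+11°): θ ← -12° +11° = -1°
rotate_crank_by(-10°): θ ← -1° -10° = -11°
rotate_crank_by(-65°): θ ← -11° -65° = -76°
rotate_crank_by(+70°): θ ← -76° +70° = -6°
rotate_crank_by(+22°): θ ← -6° +22° = 16°
rotate_crank_by(-82°): θ ← 16° -82° = -66°
crank pin P = (r cos θ, r sin θ) = (17.896412, -40.196000)
h = r sin θ − e = -40.196000 − 10 = -50.196000
sin φ = h / L = -50.196000 / 185 = -0.27132973
φ = arcsin(-0.27132973) = -15.743409°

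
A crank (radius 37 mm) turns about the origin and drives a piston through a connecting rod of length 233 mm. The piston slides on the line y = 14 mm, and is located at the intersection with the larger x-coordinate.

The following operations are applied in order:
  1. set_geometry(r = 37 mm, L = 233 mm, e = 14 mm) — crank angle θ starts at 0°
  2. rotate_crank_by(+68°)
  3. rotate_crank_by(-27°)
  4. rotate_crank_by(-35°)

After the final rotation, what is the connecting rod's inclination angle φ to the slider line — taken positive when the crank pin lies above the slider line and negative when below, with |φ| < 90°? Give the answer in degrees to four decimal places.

-2.4924

set_geometry: r = 37 mm, L = 233 mm, e = 14 mm; θ ← 0°
rotate_crank_by(+68°): θ ← 0° +68° = 68°
rotate_crank_by(-27°): θ ← 68° -27° = 41°
rotate_crank_by(-35°): θ ← 41° -35° = 6°
crank pin P = (r cos θ, r sin θ) = (36.797310, 3.867553)
h = r sin θ − e = 3.867553 − 14 = -10.132447
sin φ = h / L = -10.132447 / 233 = -0.04348690
φ = arcsin(-0.04348690) = -2.492402°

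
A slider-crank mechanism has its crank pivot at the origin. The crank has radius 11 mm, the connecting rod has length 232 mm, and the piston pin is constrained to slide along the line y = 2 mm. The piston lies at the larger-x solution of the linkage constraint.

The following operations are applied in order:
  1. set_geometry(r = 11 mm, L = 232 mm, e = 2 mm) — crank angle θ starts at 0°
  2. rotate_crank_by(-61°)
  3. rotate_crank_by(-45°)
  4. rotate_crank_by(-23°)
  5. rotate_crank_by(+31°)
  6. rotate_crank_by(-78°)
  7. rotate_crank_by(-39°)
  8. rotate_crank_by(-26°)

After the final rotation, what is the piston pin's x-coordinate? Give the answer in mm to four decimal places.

set_geometry: r = 11 mm, L = 232 mm, e = 2 mm; θ ← 0°
rotate_crank_by(-61°): θ ← 0° -61° = -61°
rotate_crank_by(-45°): θ ← -61° -45° = -106°
rotate_crank_by(-23°): θ ← -106° -23° = -129°
rotate_crank_by(+31°): θ ← -129° +31° = -98°
rotate_crank_by(-78°): θ ← -98° -78° = -176°
rotate_crank_by(-39°): θ ← -176° -39° = -215°
rotate_crank_by(-26°): θ ← -215° -26° = -241°
crank pin P = (r cos θ, r sin θ) = (-5.332906, 9.620817)
h = r sin θ − e = 9.620817 − 2 = 7.620817
x = r cos θ + √(L² − h²) = -5.332906 + √(53824.0 − 58.0768) = -5.332906 + 231.874801 = 226.541895

226.5419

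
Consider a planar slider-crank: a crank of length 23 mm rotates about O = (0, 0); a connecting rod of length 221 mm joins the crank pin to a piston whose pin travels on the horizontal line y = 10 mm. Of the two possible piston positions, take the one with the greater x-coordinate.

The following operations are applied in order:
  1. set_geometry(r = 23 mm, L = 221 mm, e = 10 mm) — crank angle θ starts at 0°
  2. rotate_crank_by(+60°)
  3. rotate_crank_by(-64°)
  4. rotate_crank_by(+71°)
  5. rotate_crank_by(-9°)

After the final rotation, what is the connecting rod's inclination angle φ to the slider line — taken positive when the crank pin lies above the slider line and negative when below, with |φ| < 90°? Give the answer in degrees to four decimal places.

set_geometry: r = 23 mm, L = 221 mm, e = 10 mm; θ ← 0°
rotate_crank_by(+60°): θ ← 0° +60° = 60°
rotate_crank_by(-64°): θ ← 60° -64° = -4°
rotate_crank_by(+71°): θ ← -4° +71° = 67°
rotate_crank_by(-9°): θ ← 67° -9° = 58°
crank pin P = (r cos θ, r sin θ) = (12.188143, 19.505106)
h = r sin θ − e = 19.505106 − 10 = 9.505106
sin φ = h / L = 9.505106 / 221 = 0.04300953
φ = arcsin(0.04300953) = 2.465025°

2.4650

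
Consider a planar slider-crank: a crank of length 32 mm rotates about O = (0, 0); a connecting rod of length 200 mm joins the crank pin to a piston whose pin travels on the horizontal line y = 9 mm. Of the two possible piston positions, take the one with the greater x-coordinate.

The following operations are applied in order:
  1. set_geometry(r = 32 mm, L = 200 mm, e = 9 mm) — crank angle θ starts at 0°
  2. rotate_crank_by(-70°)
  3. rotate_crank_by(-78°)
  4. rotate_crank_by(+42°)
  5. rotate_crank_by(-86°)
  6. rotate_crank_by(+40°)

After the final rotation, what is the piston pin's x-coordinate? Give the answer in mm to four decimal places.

170.2977

set_geometry: r = 32 mm, L = 200 mm, e = 9 mm; θ ← 0°
rotate_crank_by(-70°): θ ← 0° -70° = -70°
rotate_crank_by(-78°): θ ← -70° -78° = -148°
rotate_crank_by(+42°): θ ← -148° +42° = -106°
rotate_crank_by(-86°): θ ← -106° -86° = -192°
rotate_crank_by(+40°): θ ← -192° +40° = -152°
crank pin P = (r cos θ, r sin θ) = (-28.254323, -15.023090)
h = r sin θ − e = -15.023090 − 9 = -24.023090
x = r cos θ + √(L² − h²) = -28.254323 + √(40000.0 − 577.1089) = -28.254323 + 198.551986 = 170.297663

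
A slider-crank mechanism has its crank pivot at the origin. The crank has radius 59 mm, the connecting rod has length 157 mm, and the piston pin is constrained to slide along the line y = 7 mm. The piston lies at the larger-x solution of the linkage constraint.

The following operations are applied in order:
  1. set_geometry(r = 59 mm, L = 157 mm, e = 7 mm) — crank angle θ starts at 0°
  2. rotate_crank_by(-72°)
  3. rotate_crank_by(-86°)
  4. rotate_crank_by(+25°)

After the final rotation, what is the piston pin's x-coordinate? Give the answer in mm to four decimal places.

108.5371

set_geometry: r = 59 mm, L = 157 mm, e = 7 mm; θ ← 0°
rotate_crank_by(-72°): θ ← 0° -72° = -72°
rotate_crank_by(-86°): θ ← -72° -86° = -158°
rotate_crank_by(+25°): θ ← -158° +25° = -133°
crank pin P = (r cos θ, r sin θ) = (-40.237903, -43.149868)
h = r sin θ − e = -43.149868 − 7 = -50.149868
x = r cos θ + √(L² − h²) = -40.237903 + √(24649.0 − 2515.0093) = -40.237903 + 148.774967 = 108.537063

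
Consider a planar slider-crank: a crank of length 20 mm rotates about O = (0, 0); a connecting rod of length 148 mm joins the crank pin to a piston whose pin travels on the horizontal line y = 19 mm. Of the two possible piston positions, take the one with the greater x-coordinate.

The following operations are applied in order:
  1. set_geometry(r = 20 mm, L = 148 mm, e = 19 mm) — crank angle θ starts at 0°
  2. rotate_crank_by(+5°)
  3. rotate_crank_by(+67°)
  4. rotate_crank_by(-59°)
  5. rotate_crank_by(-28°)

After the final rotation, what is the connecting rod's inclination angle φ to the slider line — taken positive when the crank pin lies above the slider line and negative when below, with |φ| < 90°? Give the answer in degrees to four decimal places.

-9.4016

set_geometry: r = 20 mm, L = 148 mm, e = 19 mm; θ ← 0°
rotate_crank_by(+5°): θ ← 0° +5° = 5°
rotate_crank_by(+67°): θ ← 5° +67° = 72°
rotate_crank_by(-59°): θ ← 72° -59° = 13°
rotate_crank_by(-28°): θ ← 13° -28° = -15°
crank pin P = (r cos θ, r sin θ) = (19.318517, -5.176381)
h = r sin θ − e = -5.176381 − 19 = -24.176381
sin φ = h / L = -24.176381 / 148 = -0.16335393
φ = arcsin(-0.16335393) = -9.401624°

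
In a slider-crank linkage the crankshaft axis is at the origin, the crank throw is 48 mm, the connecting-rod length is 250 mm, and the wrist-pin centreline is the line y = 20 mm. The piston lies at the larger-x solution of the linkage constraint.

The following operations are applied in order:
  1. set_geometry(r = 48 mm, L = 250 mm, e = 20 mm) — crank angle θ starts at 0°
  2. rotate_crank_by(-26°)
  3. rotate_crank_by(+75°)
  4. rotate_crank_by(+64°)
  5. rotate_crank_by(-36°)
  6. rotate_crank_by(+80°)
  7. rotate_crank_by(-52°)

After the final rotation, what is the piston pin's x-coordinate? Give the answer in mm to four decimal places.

236.1826

set_geometry: r = 48 mm, L = 250 mm, e = 20 mm; θ ← 0°
rotate_crank_by(-26°): θ ← 0° -26° = -26°
rotate_crank_by(+75°): θ ← -26° +75° = 49°
rotate_crank_by(+64°): θ ← 49° +64° = 113°
rotate_crank_by(-36°): θ ← 113° -36° = 77°
rotate_crank_by(+80°): θ ← 77° +80° = 157°
rotate_crank_by(-52°): θ ← 157° -52° = 105°
crank pin P = (r cos θ, r sin θ) = (-12.423314, 46.364440)
h = r sin θ − e = 46.364440 − 20 = 26.364440
x = r cos θ + √(L² − h²) = -12.423314 + √(62500.0 − 695.0837) = -12.423314 + 248.605946 = 236.182632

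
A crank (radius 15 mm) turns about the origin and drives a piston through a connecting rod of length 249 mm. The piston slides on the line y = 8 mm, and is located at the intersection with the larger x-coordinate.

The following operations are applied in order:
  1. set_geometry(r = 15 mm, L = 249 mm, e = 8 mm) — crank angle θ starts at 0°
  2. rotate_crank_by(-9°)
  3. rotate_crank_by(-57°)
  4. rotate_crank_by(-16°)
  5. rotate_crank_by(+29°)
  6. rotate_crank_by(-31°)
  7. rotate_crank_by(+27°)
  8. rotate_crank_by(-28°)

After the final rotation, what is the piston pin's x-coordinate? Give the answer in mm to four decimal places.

set_geometry: r = 15 mm, L = 249 mm, e = 8 mm; θ ← 0°
rotate_crank_by(-9°): θ ← 0° -9° = -9°
rotate_crank_by(-57°): θ ← -9° -57° = -66°
rotate_crank_by(-16°): θ ← -66° -16° = -82°
rotate_crank_by(+29°): θ ← -82° +29° = -53°
rotate_crank_by(-31°): θ ← -53° -31° = -84°
rotate_crank_by(+27°): θ ← -84° +27° = -57°
rotate_crank_by(-28°): θ ← -57° -28° = -85°
crank pin P = (r cos θ, r sin θ) = (1.307336, -14.942920)
h = r sin θ − e = -14.942920 − 8 = -22.942920
x = r cos θ + √(L² − h²) = 1.307336 + √(62001.0 − 526.3776) = 1.307336 + 247.940764 = 249.248100

249.2481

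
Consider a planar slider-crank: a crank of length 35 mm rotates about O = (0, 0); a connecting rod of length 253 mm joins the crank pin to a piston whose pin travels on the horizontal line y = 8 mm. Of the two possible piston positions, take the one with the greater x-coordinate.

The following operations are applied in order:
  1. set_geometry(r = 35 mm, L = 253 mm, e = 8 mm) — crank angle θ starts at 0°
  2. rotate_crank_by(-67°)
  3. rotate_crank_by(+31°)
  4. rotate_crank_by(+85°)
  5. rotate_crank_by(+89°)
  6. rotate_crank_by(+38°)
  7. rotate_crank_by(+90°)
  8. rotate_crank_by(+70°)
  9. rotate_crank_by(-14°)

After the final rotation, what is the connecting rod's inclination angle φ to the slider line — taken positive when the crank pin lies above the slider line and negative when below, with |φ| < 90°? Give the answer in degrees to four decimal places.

set_geometry: r = 35 mm, L = 253 mm, e = 8 mm; θ ← 0°
rotate_crank_by(-67°): θ ← 0° -67° = -67°
rotate_crank_by(+31°): θ ← -67° +31° = -36°
rotate_crank_by(+85°): θ ← -36° +85° = 49°
rotate_crank_by(+89°): θ ← 49° +89° = 138°
rotate_crank_by(+38°): θ ← 138° +38° = 176°
rotate_crank_by(+90°): θ ← 176° +90° = 266°
rotate_crank_by(+70°): θ ← 266° +70° = 336°
rotate_crank_by(-14°): θ ← 336° -14° = 322°
crank pin P = (r cos θ, r sin θ) = (27.580376, -21.548152)
h = r sin θ − e = -21.548152 − 8 = -29.548152
sin φ = h / L = -29.548152 / 253 = -0.11679111
φ = arcsin(-0.11679111) = -6.706945°

-6.7069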